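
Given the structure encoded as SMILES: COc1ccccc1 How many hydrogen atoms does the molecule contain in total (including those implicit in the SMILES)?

Walk through each heavy atom and fill implicit hydrogens from standard valence (C 4, N 3, O 2, S 2, halogen 1); for lowercase aromatic atoms, an aromatic c carries 1 H when it has two neighbours and 0 H with three, and aromatic n carries 0 H:
  atom 1: C, bond orders sum to 1 (valence 4) → 3 H
  atom 2: O, bond orders sum to 2 (valence 2) → 0 H
  atom 3: aromatic c, 3 neighbours → 0 H
  atom 4: aromatic c, 2 neighbours → 1 H
  atom 5: aromatic c, 2 neighbours → 1 H
  atom 6: aromatic c, 2 neighbours → 1 H
  atom 7: aromatic c, 2 neighbours → 1 H
  atom 8: aromatic c, 2 neighbours → 1 H
Total hydrogens: 8.

8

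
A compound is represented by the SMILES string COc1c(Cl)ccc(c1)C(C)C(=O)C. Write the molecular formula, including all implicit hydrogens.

C11H13ClO2

Walk through each heavy atom and fill implicit hydrogens from standard valence (C 4, N 3, O 2, S 2, halogen 1); for lowercase aromatic atoms, an aromatic c carries 1 H when it has two neighbours and 0 H with three, and aromatic n carries 0 H:
  atom 1: C, bond orders sum to 1 (valence 4) → 3 H
  atom 2: O, bond orders sum to 2 (valence 2) → 0 H
  atom 3: aromatic c, 3 neighbours → 0 H
  atom 4: aromatic c, 3 neighbours → 0 H
  atom 5: Cl (halogen, monovalent) → 0 H
  atom 6: aromatic c, 2 neighbours → 1 H
  atom 7: aromatic c, 2 neighbours → 1 H
  atom 8: aromatic c, 3 neighbours → 0 H
  atom 9: aromatic c, 2 neighbours → 1 H
  atom 10: C, bond orders sum to 3 (valence 4) → 1 H
  atom 11: C, bond orders sum to 1 (valence 4) → 3 H
  atom 12: C, bond orders sum to 4 (valence 4) → 0 H
  atom 13: O, bond orders sum to 2 (valence 2) → 0 H
  atom 14: C, bond orders sum to 1 (valence 4) → 3 H
Totals → C:11, H:13, Cl:1, O:2.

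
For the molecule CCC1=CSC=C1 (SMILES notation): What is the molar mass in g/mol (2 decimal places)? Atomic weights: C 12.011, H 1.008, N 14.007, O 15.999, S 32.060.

First, the molecular formula is C6H8S (counting implicit H from valence).
  C: 6 × 12.011 = 72.066
  H: 8 × 1.008 = 8.064
  S: 1 × 32.060 = 32.060
Sum: 6×12.011 + 8×1.008 + 1×32.060 = 112.190 → 112.19 g/mol.

112.19 g/mol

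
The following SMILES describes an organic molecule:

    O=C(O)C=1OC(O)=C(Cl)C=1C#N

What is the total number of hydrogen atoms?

2

Walk through each heavy atom and fill implicit hydrogens from standard valence (C 4, N 3, O 2, S 2, halogen 1):
  atom 1: O, bond orders sum to 2 (valence 2) → 0 H
  atom 2: C, bond orders sum to 4 (valence 4) → 0 H
  atom 3: O, bond orders sum to 1 (valence 2) → 1 H
  atom 4: C, bond orders sum to 4 (valence 4) → 0 H
  atom 5: O, bond orders sum to 2 (valence 2) → 0 H
  atom 6: C, bond orders sum to 4 (valence 4) → 0 H
  atom 7: O, bond orders sum to 1 (valence 2) → 1 H
  atom 8: C, bond orders sum to 4 (valence 4) → 0 H
  atom 9: Cl (halogen, monovalent) → 0 H
  atom 10: C, bond orders sum to 4 (valence 4) → 0 H
  atom 11: C, bond orders sum to 4 (valence 4) → 0 H
  atom 12: N, bond orders sum to 3 (valence 3) → 0 H
Total hydrogens: 2.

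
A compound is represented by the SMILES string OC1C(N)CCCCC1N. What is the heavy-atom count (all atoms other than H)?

10

Every atom symbol written in the SMILES (organic subset) is one heavy atom; implicit H are not written.
Heavy atoms by element → C:7, N:2, O:1.
Total: 10.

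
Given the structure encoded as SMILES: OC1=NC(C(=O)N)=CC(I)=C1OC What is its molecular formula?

Walk through each heavy atom and fill implicit hydrogens from standard valence (C 4, N 3, O 2, S 2, halogen 1):
  atom 1: O, bond orders sum to 1 (valence 2) → 1 H
  atom 2: C, bond orders sum to 4 (valence 4) → 0 H
  atom 3: N, bond orders sum to 3 (valence 3) → 0 H
  atom 4: C, bond orders sum to 4 (valence 4) → 0 H
  atom 5: C, bond orders sum to 4 (valence 4) → 0 H
  atom 6: O, bond orders sum to 2 (valence 2) → 0 H
  atom 7: N, bond orders sum to 1 (valence 3) → 2 H
  atom 8: C, bond orders sum to 3 (valence 4) → 1 H
  atom 9: C, bond orders sum to 4 (valence 4) → 0 H
  atom 10: I (halogen, monovalent) → 0 H
  atom 11: C, bond orders sum to 4 (valence 4) → 0 H
  atom 12: O, bond orders sum to 2 (valence 2) → 0 H
  atom 13: C, bond orders sum to 1 (valence 4) → 3 H
Totals → C:7, H:7, I:1, N:2, O:3.
In Hill order: C7H7IN2O3.

C7H7IN2O3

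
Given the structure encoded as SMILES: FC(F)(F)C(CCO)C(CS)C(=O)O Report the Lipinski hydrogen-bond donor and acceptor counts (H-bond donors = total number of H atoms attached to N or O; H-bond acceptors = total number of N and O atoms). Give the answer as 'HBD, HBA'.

2, 3

Donors: find every N or O and count the H atoms it carries.
  atom 8 (O): bond orders sum to 1 → 1 H
  atom 13 (O): bond orders sum to 2 → 0 H
  atom 14 (O): bond orders sum to 1 → 1 H
Lipinski HBD = 2.
Acceptors: N atoms = 0, O atoms = 3 → HBA = 3.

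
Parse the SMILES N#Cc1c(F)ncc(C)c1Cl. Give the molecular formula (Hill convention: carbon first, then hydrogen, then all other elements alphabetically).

Walk through each heavy atom and fill implicit hydrogens from standard valence (C 4, N 3, O 2, S 2, halogen 1); for lowercase aromatic atoms, an aromatic c carries 1 H when it has two neighbours and 0 H with three, and aromatic n carries 0 H:
  atom 1: N, bond orders sum to 3 (valence 3) → 0 H
  atom 2: C, bond orders sum to 4 (valence 4) → 0 H
  atom 3: aromatic c, 3 neighbours → 0 H
  atom 4: aromatic c, 3 neighbours → 0 H
  atom 5: F (halogen, monovalent) → 0 H
  atom 6: aromatic n, 2 neighbours → 0 H
  atom 7: aromatic c, 2 neighbours → 1 H
  atom 8: aromatic c, 3 neighbours → 0 H
  atom 9: C, bond orders sum to 1 (valence 4) → 3 H
  atom 10: aromatic c, 3 neighbours → 0 H
  atom 11: Cl (halogen, monovalent) → 0 H
Totals → C:7, H:4, Cl:1, F:1, N:2.
In Hill order: C7H4ClFN2.

C7H4ClFN2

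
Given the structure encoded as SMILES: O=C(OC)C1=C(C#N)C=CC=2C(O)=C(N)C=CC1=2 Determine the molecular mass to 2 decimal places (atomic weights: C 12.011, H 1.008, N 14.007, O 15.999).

First, the molecular formula is C13H10N2O3 (counting implicit H from valence).
  C: 13 × 12.011 = 156.143
  H: 10 × 1.008 = 10.080
  N: 2 × 14.007 = 28.014
  O: 3 × 15.999 = 47.997
Sum: 13×12.011 + 10×1.008 + 2×14.007 + 3×15.999 = 242.234 → 242.23 g/mol.

242.23 g/mol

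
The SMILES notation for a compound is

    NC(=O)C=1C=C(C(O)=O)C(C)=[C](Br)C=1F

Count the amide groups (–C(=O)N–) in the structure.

1

The amide motif appears at heavy-atom position 2 in the SMILES.
Other groups present: 1 carboxylic acid.
Amide count: 1.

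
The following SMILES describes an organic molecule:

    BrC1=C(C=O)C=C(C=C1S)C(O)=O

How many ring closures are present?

In SMILES, each pair of matching ring-closure digits denotes one ring-closing bond; the number of such bonds equals the number of independent rings.
Ring-closure bonds here: 1.

1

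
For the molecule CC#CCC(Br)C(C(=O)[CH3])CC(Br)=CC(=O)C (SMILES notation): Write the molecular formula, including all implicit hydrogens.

C13H16Br2O2

Walk through each heavy atom and fill implicit hydrogens from standard valence (C 4, N 3, O 2, S 2, halogen 1):
  atom 1: C, bond orders sum to 1 (valence 4) → 3 H
  atom 2: C, bond orders sum to 4 (valence 4) → 0 H
  atom 3: C, bond orders sum to 4 (valence 4) → 0 H
  atom 4: C, bond orders sum to 2 (valence 4) → 2 H
  atom 5: C, bond orders sum to 3 (valence 4) → 1 H
  atom 6: Br (halogen, monovalent) → 0 H
  atom 7: C, bond orders sum to 3 (valence 4) → 1 H
  atom 8: C, bond orders sum to 4 (valence 4) → 0 H
  atom 9: O, bond orders sum to 2 (valence 2) → 0 H
  atom 10: C with explicit H count 3
  atom 11: C, bond orders sum to 2 (valence 4) → 2 H
  atom 12: C, bond orders sum to 4 (valence 4) → 0 H
  atom 13: Br (halogen, monovalent) → 0 H
  atom 14: C, bond orders sum to 3 (valence 4) → 1 H
  atom 15: C, bond orders sum to 4 (valence 4) → 0 H
  atom 16: O, bond orders sum to 2 (valence 2) → 0 H
  atom 17: C, bond orders sum to 1 (valence 4) → 3 H
Totals → C:13, H:16, Br:2, O:2.
In Hill order: C13H16Br2O2.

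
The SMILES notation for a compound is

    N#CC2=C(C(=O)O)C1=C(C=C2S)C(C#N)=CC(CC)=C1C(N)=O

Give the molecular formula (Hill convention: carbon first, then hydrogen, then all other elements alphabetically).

C16H11N3O3S

Walk through each heavy atom and fill implicit hydrogens from standard valence (C 4, N 3, O 2, S 2, halogen 1):
  atom 1: N, bond orders sum to 3 (valence 3) → 0 H
  atom 2: C, bond orders sum to 4 (valence 4) → 0 H
  atom 3: C, bond orders sum to 4 (valence 4) → 0 H
  atom 4: C, bond orders sum to 4 (valence 4) → 0 H
  atom 5: C, bond orders sum to 4 (valence 4) → 0 H
  atom 6: O, bond orders sum to 2 (valence 2) → 0 H
  atom 7: O, bond orders sum to 1 (valence 2) → 1 H
  atom 8: C, bond orders sum to 4 (valence 4) → 0 H
  atom 9: C, bond orders sum to 4 (valence 4) → 0 H
  atom 10: C, bond orders sum to 3 (valence 4) → 1 H
  atom 11: C, bond orders sum to 4 (valence 4) → 0 H
  atom 12: S, bond orders sum to 1 (valence 2) → 1 H
  atom 13: C, bond orders sum to 4 (valence 4) → 0 H
  atom 14: C, bond orders sum to 4 (valence 4) → 0 H
  atom 15: N, bond orders sum to 3 (valence 3) → 0 H
  atom 16: C, bond orders sum to 3 (valence 4) → 1 H
  atom 17: C, bond orders sum to 4 (valence 4) → 0 H
  atom 18: C, bond orders sum to 2 (valence 4) → 2 H
  atom 19: C, bond orders sum to 1 (valence 4) → 3 H
  atom 20: C, bond orders sum to 4 (valence 4) → 0 H
  atom 21: C, bond orders sum to 4 (valence 4) → 0 H
  atom 22: N, bond orders sum to 1 (valence 3) → 2 H
  atom 23: O, bond orders sum to 2 (valence 2) → 0 H
Totals → C:16, H:11, N:3, O:3, S:1.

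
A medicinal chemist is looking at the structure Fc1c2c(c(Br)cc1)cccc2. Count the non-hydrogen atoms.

12

Every atom symbol written in the SMILES (organic subset) is one heavy atom; implicit H are not written.
Heavy atoms by element → Br:1, C:10, F:1.
Total: 12.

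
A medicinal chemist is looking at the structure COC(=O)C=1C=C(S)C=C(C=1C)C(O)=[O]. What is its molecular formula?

Walk through each heavy atom and fill implicit hydrogens from standard valence (C 4, N 3, O 2, S 2, halogen 1):
  atom 1: C, bond orders sum to 1 (valence 4) → 3 H
  atom 2: O, bond orders sum to 2 (valence 2) → 0 H
  atom 3: C, bond orders sum to 4 (valence 4) → 0 H
  atom 4: O, bond orders sum to 2 (valence 2) → 0 H
  atom 5: C, bond orders sum to 4 (valence 4) → 0 H
  atom 6: C, bond orders sum to 3 (valence 4) → 1 H
  atom 7: C, bond orders sum to 4 (valence 4) → 0 H
  atom 8: S, bond orders sum to 1 (valence 2) → 1 H
  atom 9: C, bond orders sum to 3 (valence 4) → 1 H
  atom 10: C, bond orders sum to 4 (valence 4) → 0 H
  atom 11: C, bond orders sum to 4 (valence 4) → 0 H
  atom 12: C, bond orders sum to 1 (valence 4) → 3 H
  atom 13: C, bond orders sum to 4 (valence 4) → 0 H
  atom 14: O, bond orders sum to 1 (valence 2) → 1 H
  atom 15: O with explicit H count 0
Totals → C:10, H:10, O:4, S:1.

C10H10O4S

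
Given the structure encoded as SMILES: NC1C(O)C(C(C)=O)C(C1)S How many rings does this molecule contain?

In SMILES, each pair of matching ring-closure digits denotes one ring-closing bond; the number of such bonds equals the number of independent rings.
Ring-closure bonds here: 1.

1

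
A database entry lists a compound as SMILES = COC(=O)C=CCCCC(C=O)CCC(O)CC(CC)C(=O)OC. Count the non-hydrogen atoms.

24

Every atom symbol written in the SMILES (organic subset) is one heavy atom; implicit H are not written.
Heavy atoms by element → C:18, O:6.
Total: 24.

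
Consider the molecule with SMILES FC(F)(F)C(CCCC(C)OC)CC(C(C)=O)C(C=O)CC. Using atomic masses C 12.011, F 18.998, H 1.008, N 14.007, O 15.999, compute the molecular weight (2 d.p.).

324.38 g/mol

First, the molecular formula is C16H27F3O3 (counting implicit H from valence).
  C: 16 × 12.011 = 192.176
  F: 3 × 18.998 = 56.994
  H: 27 × 1.008 = 27.216
  O: 3 × 15.999 = 47.997
Sum: 16×12.011 + 3×18.998 + 27×1.008 + 3×15.999 = 324.383 → 324.38 g/mol.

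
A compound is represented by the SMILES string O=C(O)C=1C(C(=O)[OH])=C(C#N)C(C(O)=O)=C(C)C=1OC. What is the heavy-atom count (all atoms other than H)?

Every atom symbol written in the SMILES (organic subset) is one heavy atom; implicit H are not written.
Heavy atoms by element → C:12, N:1, O:7.
Total: 20.

20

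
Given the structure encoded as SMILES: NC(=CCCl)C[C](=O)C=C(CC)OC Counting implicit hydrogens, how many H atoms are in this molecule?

Walk through each heavy atom and fill implicit hydrogens from standard valence (C 4, N 3, O 2, S 2, halogen 1):
  atom 1: N, bond orders sum to 1 (valence 3) → 2 H
  atom 2: C, bond orders sum to 4 (valence 4) → 0 H
  atom 3: C, bond orders sum to 3 (valence 4) → 1 H
  atom 4: C, bond orders sum to 2 (valence 4) → 2 H
  atom 5: Cl (halogen, monovalent) → 0 H
  atom 6: C, bond orders sum to 2 (valence 4) → 2 H
  atom 7: C with explicit H count 0
  atom 8: O, bond orders sum to 2 (valence 2) → 0 H
  atom 9: C, bond orders sum to 3 (valence 4) → 1 H
  atom 10: C, bond orders sum to 4 (valence 4) → 0 H
  atom 11: C, bond orders sum to 2 (valence 4) → 2 H
  atom 12: C, bond orders sum to 1 (valence 4) → 3 H
  atom 13: O, bond orders sum to 2 (valence 2) → 0 H
  atom 14: C, bond orders sum to 1 (valence 4) → 3 H
Total hydrogens: 16.

16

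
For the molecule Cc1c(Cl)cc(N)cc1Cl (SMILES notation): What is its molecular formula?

C7H7Cl2N

Walk through each heavy atom and fill implicit hydrogens from standard valence (C 4, N 3, O 2, S 2, halogen 1); for lowercase aromatic atoms, an aromatic c carries 1 H when it has two neighbours and 0 H with three, and aromatic n carries 0 H:
  atom 1: C, bond orders sum to 1 (valence 4) → 3 H
  atom 2: aromatic c, 3 neighbours → 0 H
  atom 3: aromatic c, 3 neighbours → 0 H
  atom 4: Cl (halogen, monovalent) → 0 H
  atom 5: aromatic c, 2 neighbours → 1 H
  atom 6: aromatic c, 3 neighbours → 0 H
  atom 7: N, bond orders sum to 1 (valence 3) → 2 H
  atom 8: aromatic c, 2 neighbours → 1 H
  atom 9: aromatic c, 3 neighbours → 0 H
  atom 10: Cl (halogen, monovalent) → 0 H
Totals → C:7, H:7, Cl:2, N:1.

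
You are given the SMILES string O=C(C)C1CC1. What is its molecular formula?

Walk through each heavy atom and fill implicit hydrogens from standard valence (C 4, N 3, O 2, S 2, halogen 1):
  atom 1: O, bond orders sum to 2 (valence 2) → 0 H
  atom 2: C, bond orders sum to 4 (valence 4) → 0 H
  atom 3: C, bond orders sum to 1 (valence 4) → 3 H
  atom 4: C, bond orders sum to 3 (valence 4) → 1 H
  atom 5: C, bond orders sum to 2 (valence 4) → 2 H
  atom 6: C, bond orders sum to 2 (valence 4) → 2 H
Totals → C:5, H:8, O:1.
In Hill order: C5H8O.

C5H8O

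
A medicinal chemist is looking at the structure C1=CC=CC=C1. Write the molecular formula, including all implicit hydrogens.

C6H6

Walk through each heavy atom and fill implicit hydrogens from standard valence (C 4, N 3, O 2, S 2, halogen 1):
  atom 1: C, bond orders sum to 3 (valence 4) → 1 H
  atom 2: C, bond orders sum to 3 (valence 4) → 1 H
  atom 3: C, bond orders sum to 3 (valence 4) → 1 H
  atom 4: C, bond orders sum to 3 (valence 4) → 1 H
  atom 5: C, bond orders sum to 3 (valence 4) → 1 H
  atom 6: C, bond orders sum to 3 (valence 4) → 1 H
Totals → C:6, H:6.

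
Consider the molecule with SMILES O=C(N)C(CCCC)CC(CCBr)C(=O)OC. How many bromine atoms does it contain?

1

Scan the SMILES for Br atoms (remember two-letter symbols like Cl and Br are single atoms).
Bromine count: 1.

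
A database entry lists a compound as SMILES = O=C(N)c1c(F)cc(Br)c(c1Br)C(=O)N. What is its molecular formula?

Walk through each heavy atom and fill implicit hydrogens from standard valence (C 4, N 3, O 2, S 2, halogen 1); for lowercase aromatic atoms, an aromatic c carries 1 H when it has two neighbours and 0 H with three, and aromatic n carries 0 H:
  atom 1: O, bond orders sum to 2 (valence 2) → 0 H
  atom 2: C, bond orders sum to 4 (valence 4) → 0 H
  atom 3: N, bond orders sum to 1 (valence 3) → 2 H
  atom 4: aromatic c, 3 neighbours → 0 H
  atom 5: aromatic c, 3 neighbours → 0 H
  atom 6: F (halogen, monovalent) → 0 H
  atom 7: aromatic c, 2 neighbours → 1 H
  atom 8: aromatic c, 3 neighbours → 0 H
  atom 9: Br (halogen, monovalent) → 0 H
  atom 10: aromatic c, 3 neighbours → 0 H
  atom 11: aromatic c, 3 neighbours → 0 H
  atom 12: Br (halogen, monovalent) → 0 H
  atom 13: C, bond orders sum to 4 (valence 4) → 0 H
  atom 14: O, bond orders sum to 2 (valence 2) → 0 H
  atom 15: N, bond orders sum to 1 (valence 3) → 2 H
Totals → C:8, H:5, Br:2, F:1, N:2, O:2.
In Hill order: C8H5Br2FN2O2.

C8H5Br2FN2O2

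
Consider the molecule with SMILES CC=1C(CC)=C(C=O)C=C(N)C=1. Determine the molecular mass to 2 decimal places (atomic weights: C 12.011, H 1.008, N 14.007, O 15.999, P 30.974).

First, the molecular formula is C10H13NO (counting implicit H from valence).
  C: 10 × 12.011 = 120.110
  H: 13 × 1.008 = 13.104
  N: 1 × 14.007 = 14.007
  O: 1 × 15.999 = 15.999
Sum: 10×12.011 + 13×1.008 + 1×14.007 + 1×15.999 = 163.220 → 163.22 g/mol.

163.22 g/mol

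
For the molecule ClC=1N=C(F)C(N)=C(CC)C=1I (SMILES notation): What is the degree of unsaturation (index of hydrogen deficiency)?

Degree of unsaturation = (number of rings) + (number of π bonds).
Ring closures in the SMILES: 1.
π bonds: 3 double bonds (each 1 DoU) → 3 DoU from unsaturation.
Total DoU = 1 + 3 = 4.

4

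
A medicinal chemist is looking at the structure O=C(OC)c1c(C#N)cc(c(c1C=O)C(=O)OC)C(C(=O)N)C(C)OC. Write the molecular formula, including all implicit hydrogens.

C17H18N2O7

Walk through each heavy atom and fill implicit hydrogens from standard valence (C 4, N 3, O 2, S 2, halogen 1); for lowercase aromatic atoms, an aromatic c carries 1 H when it has two neighbours and 0 H with three, and aromatic n carries 0 H:
  atom 1: O, bond orders sum to 2 (valence 2) → 0 H
  atom 2: C, bond orders sum to 4 (valence 4) → 0 H
  atom 3: O, bond orders sum to 2 (valence 2) → 0 H
  atom 4: C, bond orders sum to 1 (valence 4) → 3 H
  atom 5: aromatic c, 3 neighbours → 0 H
  atom 6: aromatic c, 3 neighbours → 0 H
  atom 7: C, bond orders sum to 4 (valence 4) → 0 H
  atom 8: N, bond orders sum to 3 (valence 3) → 0 H
  atom 9: aromatic c, 2 neighbours → 1 H
  atom 10: aromatic c, 3 neighbours → 0 H
  atom 11: aromatic c, 3 neighbours → 0 H
  atom 12: aromatic c, 3 neighbours → 0 H
  atom 13: C, bond orders sum to 3 (valence 4) → 1 H
  atom 14: O, bond orders sum to 2 (valence 2) → 0 H
  atom 15: C, bond orders sum to 4 (valence 4) → 0 H
  atom 16: O, bond orders sum to 2 (valence 2) → 0 H
  atom 17: O, bond orders sum to 2 (valence 2) → 0 H
  atom 18: C, bond orders sum to 1 (valence 4) → 3 H
  atom 19: C, bond orders sum to 3 (valence 4) → 1 H
  atom 20: C, bond orders sum to 4 (valence 4) → 0 H
  atom 21: O, bond orders sum to 2 (valence 2) → 0 H
  atom 22: N, bond orders sum to 1 (valence 3) → 2 H
  atom 23: C, bond orders sum to 3 (valence 4) → 1 H
  atom 24: C, bond orders sum to 1 (valence 4) → 3 H
  atom 25: O, bond orders sum to 2 (valence 2) → 0 H
  atom 26: C, bond orders sum to 1 (valence 4) → 3 H
Totals → C:17, H:18, N:2, O:7.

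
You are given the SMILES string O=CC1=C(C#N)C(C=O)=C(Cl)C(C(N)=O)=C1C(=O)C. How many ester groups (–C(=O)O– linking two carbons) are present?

Scan the SMILES for the ester motif — none present.
Groups that are present: 2 aldehyde, 1 amide, 1 ketone, 1 nitrile.

0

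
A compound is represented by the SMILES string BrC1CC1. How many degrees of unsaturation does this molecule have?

1

Molecular formula: C3H5Br.
DoU = (2C + 2 + N − H − X) / 2, where X is the halogen count and O/S are ignored.
    = (2·3 + 2 + 0 − 5 − 1) / 2 = 2 / 2 = 1.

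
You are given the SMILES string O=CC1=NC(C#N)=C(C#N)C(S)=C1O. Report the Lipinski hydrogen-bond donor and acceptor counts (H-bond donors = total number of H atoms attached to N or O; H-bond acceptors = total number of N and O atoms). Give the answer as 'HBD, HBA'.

Donors: find every N or O and count the H atoms it carries.
  atom 1 (O): bond orders sum to 2 → 0 H
  atom 4 (N): bond orders sum to 3 → 0 H
  atom 7 (N): bond orders sum to 3 → 0 H
  atom 10 (N): bond orders sum to 3 → 0 H
  atom 14 (O): bond orders sum to 1 → 1 H
Lipinski HBD = 1.
Acceptors: N atoms = 3, O atoms = 2 → HBA = 5.

1, 5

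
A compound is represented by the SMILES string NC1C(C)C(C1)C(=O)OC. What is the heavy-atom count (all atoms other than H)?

Every atom symbol written in the SMILES (organic subset) is one heavy atom; implicit H are not written.
Heavy atoms by element → C:7, N:1, O:2.
Total: 10.

10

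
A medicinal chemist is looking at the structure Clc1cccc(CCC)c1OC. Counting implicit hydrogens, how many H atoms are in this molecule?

Walk through each heavy atom and fill implicit hydrogens from standard valence (C 4, N 3, O 2, S 2, halogen 1); for lowercase aromatic atoms, an aromatic c carries 1 H when it has two neighbours and 0 H with three, and aromatic n carries 0 H:
  atom 1: Cl (halogen, monovalent) → 0 H
  atom 2: aromatic c, 3 neighbours → 0 H
  atom 3: aromatic c, 2 neighbours → 1 H
  atom 4: aromatic c, 2 neighbours → 1 H
  atom 5: aromatic c, 2 neighbours → 1 H
  atom 6: aromatic c, 3 neighbours → 0 H
  atom 7: C, bond orders sum to 2 (valence 4) → 2 H
  atom 8: C, bond orders sum to 2 (valence 4) → 2 H
  atom 9: C, bond orders sum to 1 (valence 4) → 3 H
  atom 10: aromatic c, 3 neighbours → 0 H
  atom 11: O, bond orders sum to 2 (valence 2) → 0 H
  atom 12: C, bond orders sum to 1 (valence 4) → 3 H
Total hydrogens: 13.

13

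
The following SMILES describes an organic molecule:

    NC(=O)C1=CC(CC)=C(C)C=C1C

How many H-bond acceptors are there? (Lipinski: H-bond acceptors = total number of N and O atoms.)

2

N atoms: 1; O atoms: 1.
Lipinski HBA = 1 + 1 = 2.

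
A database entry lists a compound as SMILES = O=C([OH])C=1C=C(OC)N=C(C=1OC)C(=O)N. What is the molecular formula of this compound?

C9H10N2O5

Walk through each heavy atom and fill implicit hydrogens from standard valence (C 4, N 3, O 2, S 2, halogen 1):
  atom 1: O, bond orders sum to 2 (valence 2) → 0 H
  atom 2: C, bond orders sum to 4 (valence 4) → 0 H
  atom 3: O with explicit H count 1
  atom 4: C, bond orders sum to 4 (valence 4) → 0 H
  atom 5: C, bond orders sum to 3 (valence 4) → 1 H
  atom 6: C, bond orders sum to 4 (valence 4) → 0 H
  atom 7: O, bond orders sum to 2 (valence 2) → 0 H
  atom 8: C, bond orders sum to 1 (valence 4) → 3 H
  atom 9: N, bond orders sum to 3 (valence 3) → 0 H
  atom 10: C, bond orders sum to 4 (valence 4) → 0 H
  atom 11: C, bond orders sum to 4 (valence 4) → 0 H
  atom 12: O, bond orders sum to 2 (valence 2) → 0 H
  atom 13: C, bond orders sum to 1 (valence 4) → 3 H
  atom 14: C, bond orders sum to 4 (valence 4) → 0 H
  atom 15: O, bond orders sum to 2 (valence 2) → 0 H
  atom 16: N, bond orders sum to 1 (valence 3) → 2 H
Totals → C:9, H:10, N:2, O:5.
In Hill order: C9H10N2O5.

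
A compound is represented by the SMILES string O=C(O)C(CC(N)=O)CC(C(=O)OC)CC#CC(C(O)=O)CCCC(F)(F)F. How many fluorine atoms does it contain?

3

Scan the SMILES for F atoms (remember two-letter symbols like Cl and Br are single atoms).
Fluorine count: 3.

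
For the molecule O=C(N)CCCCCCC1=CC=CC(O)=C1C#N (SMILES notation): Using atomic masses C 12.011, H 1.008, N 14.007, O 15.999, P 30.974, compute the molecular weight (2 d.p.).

246.31 g/mol

First, the molecular formula is C14H18N2O2 (counting implicit H from valence).
  C: 14 × 12.011 = 168.154
  H: 18 × 1.008 = 18.144
  N: 2 × 14.007 = 28.014
  O: 2 × 15.999 = 31.998
Sum: 14×12.011 + 18×1.008 + 2×14.007 + 2×15.999 = 246.310 → 246.31 g/mol.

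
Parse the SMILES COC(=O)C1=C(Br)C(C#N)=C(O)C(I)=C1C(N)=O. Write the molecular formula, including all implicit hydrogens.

C10H6BrIN2O4

Walk through each heavy atom and fill implicit hydrogens from standard valence (C 4, N 3, O 2, S 2, halogen 1):
  atom 1: C, bond orders sum to 1 (valence 4) → 3 H
  atom 2: O, bond orders sum to 2 (valence 2) → 0 H
  atom 3: C, bond orders sum to 4 (valence 4) → 0 H
  atom 4: O, bond orders sum to 2 (valence 2) → 0 H
  atom 5: C, bond orders sum to 4 (valence 4) → 0 H
  atom 6: C, bond orders sum to 4 (valence 4) → 0 H
  atom 7: Br (halogen, monovalent) → 0 H
  atom 8: C, bond orders sum to 4 (valence 4) → 0 H
  atom 9: C, bond orders sum to 4 (valence 4) → 0 H
  atom 10: N, bond orders sum to 3 (valence 3) → 0 H
  atom 11: C, bond orders sum to 4 (valence 4) → 0 H
  atom 12: O, bond orders sum to 1 (valence 2) → 1 H
  atom 13: C, bond orders sum to 4 (valence 4) → 0 H
  atom 14: I (halogen, monovalent) → 0 H
  atom 15: C, bond orders sum to 4 (valence 4) → 0 H
  atom 16: C, bond orders sum to 4 (valence 4) → 0 H
  atom 17: N, bond orders sum to 1 (valence 3) → 2 H
  atom 18: O, bond orders sum to 2 (valence 2) → 0 H
Totals → C:10, H:6, Br:1, I:1, N:2, O:4.
In Hill order: C10H6BrIN2O4.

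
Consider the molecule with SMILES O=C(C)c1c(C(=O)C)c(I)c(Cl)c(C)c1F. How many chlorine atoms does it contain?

Scan the SMILES for Cl atoms (remember two-letter symbols like Cl and Br are single atoms).
Chlorine count: 1.

1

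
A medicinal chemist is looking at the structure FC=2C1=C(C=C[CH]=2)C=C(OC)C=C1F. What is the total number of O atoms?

1

Scan the SMILES for O atoms (remember two-letter symbols like Cl and Br are single atoms).
Oxygen count: 1.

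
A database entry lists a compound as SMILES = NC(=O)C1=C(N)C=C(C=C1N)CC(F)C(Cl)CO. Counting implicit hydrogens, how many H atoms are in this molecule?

15

Walk through each heavy atom and fill implicit hydrogens from standard valence (C 4, N 3, O 2, S 2, halogen 1):
  atom 1: N, bond orders sum to 1 (valence 3) → 2 H
  atom 2: C, bond orders sum to 4 (valence 4) → 0 H
  atom 3: O, bond orders sum to 2 (valence 2) → 0 H
  atom 4: C, bond orders sum to 4 (valence 4) → 0 H
  atom 5: C, bond orders sum to 4 (valence 4) → 0 H
  atom 6: N, bond orders sum to 1 (valence 3) → 2 H
  atom 7: C, bond orders sum to 3 (valence 4) → 1 H
  atom 8: C, bond orders sum to 4 (valence 4) → 0 H
  atom 9: C, bond orders sum to 3 (valence 4) → 1 H
  atom 10: C, bond orders sum to 4 (valence 4) → 0 H
  atom 11: N, bond orders sum to 1 (valence 3) → 2 H
  atom 12: C, bond orders sum to 2 (valence 4) → 2 H
  atom 13: C, bond orders sum to 3 (valence 4) → 1 H
  atom 14: F (halogen, monovalent) → 0 H
  atom 15: C, bond orders sum to 3 (valence 4) → 1 H
  atom 16: Cl (halogen, monovalent) → 0 H
  atom 17: C, bond orders sum to 2 (valence 4) → 2 H
  atom 18: O, bond orders sum to 1 (valence 2) → 1 H
Total hydrogens: 15.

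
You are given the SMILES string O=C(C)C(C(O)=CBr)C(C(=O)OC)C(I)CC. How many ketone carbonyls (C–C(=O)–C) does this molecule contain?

The ketone motif appears at heavy-atom position 2 in the SMILES.
Other groups present: 1 alkene, 1 ester, 1 hydroxyl.
Ketone count: 1.

1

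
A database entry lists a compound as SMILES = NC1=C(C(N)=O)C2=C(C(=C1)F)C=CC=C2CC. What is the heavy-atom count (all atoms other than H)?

Every atom symbol written in the SMILES (organic subset) is one heavy atom; implicit H are not written.
Heavy atoms by element → C:13, F:1, N:2, O:1.
Total: 17.

17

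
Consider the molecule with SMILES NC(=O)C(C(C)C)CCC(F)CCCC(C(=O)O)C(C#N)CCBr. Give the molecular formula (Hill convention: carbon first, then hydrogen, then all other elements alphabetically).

C17H28BrFN2O3

Walk through each heavy atom and fill implicit hydrogens from standard valence (C 4, N 3, O 2, S 2, halogen 1):
  atom 1: N, bond orders sum to 1 (valence 3) → 2 H
  atom 2: C, bond orders sum to 4 (valence 4) → 0 H
  atom 3: O, bond orders sum to 2 (valence 2) → 0 H
  atom 4: C, bond orders sum to 3 (valence 4) → 1 H
  atom 5: C, bond orders sum to 3 (valence 4) → 1 H
  atom 6: C, bond orders sum to 1 (valence 4) → 3 H
  atom 7: C, bond orders sum to 1 (valence 4) → 3 H
  atom 8: C, bond orders sum to 2 (valence 4) → 2 H
  atom 9: C, bond orders sum to 2 (valence 4) → 2 H
  atom 10: C, bond orders sum to 3 (valence 4) → 1 H
  atom 11: F (halogen, monovalent) → 0 H
  atom 12: C, bond orders sum to 2 (valence 4) → 2 H
  atom 13: C, bond orders sum to 2 (valence 4) → 2 H
  atom 14: C, bond orders sum to 2 (valence 4) → 2 H
  atom 15: C, bond orders sum to 3 (valence 4) → 1 H
  atom 16: C, bond orders sum to 4 (valence 4) → 0 H
  atom 17: O, bond orders sum to 2 (valence 2) → 0 H
  atom 18: O, bond orders sum to 1 (valence 2) → 1 H
  atom 19: C, bond orders sum to 3 (valence 4) → 1 H
  atom 20: C, bond orders sum to 4 (valence 4) → 0 H
  atom 21: N, bond orders sum to 3 (valence 3) → 0 H
  atom 22: C, bond orders sum to 2 (valence 4) → 2 H
  atom 23: C, bond orders sum to 2 (valence 4) → 2 H
  atom 24: Br (halogen, monovalent) → 0 H
Totals → C:17, H:28, Br:1, F:1, N:2, O:3.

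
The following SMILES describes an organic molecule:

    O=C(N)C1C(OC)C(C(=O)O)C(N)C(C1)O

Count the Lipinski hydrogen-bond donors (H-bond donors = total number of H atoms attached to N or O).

Donors: find every N or O and count the H atoms it carries.
  atom 1 (O): bond orders sum to 2 → 0 H
  atom 3 (N): bond orders sum to 1 → 2 H
  atom 6 (O): bond orders sum to 2 → 0 H
  atom 10 (O): bond orders sum to 2 → 0 H
  atom 11 (O): bond orders sum to 1 → 1 H
  atom 13 (N): bond orders sum to 1 → 2 H
  atom 16 (O): bond orders sum to 1 → 1 H
Lipinski HBD = 6.

6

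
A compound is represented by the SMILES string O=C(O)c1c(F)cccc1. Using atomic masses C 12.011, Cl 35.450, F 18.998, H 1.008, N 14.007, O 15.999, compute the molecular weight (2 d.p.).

First, the molecular formula is C7H5FO2 (counting implicit H from valence).
  C: 7 × 12.011 = 84.077
  F: 1 × 18.998 = 18.998
  H: 5 × 1.008 = 5.040
  O: 2 × 15.999 = 31.998
Sum: 7×12.011 + 1×18.998 + 5×1.008 + 2×15.999 = 140.113 → 140.11 g/mol.

140.11 g/mol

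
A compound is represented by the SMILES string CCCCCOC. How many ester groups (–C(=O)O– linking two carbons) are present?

0

Scan the SMILES for the ester motif — none present.
Groups that are present: 1 ether.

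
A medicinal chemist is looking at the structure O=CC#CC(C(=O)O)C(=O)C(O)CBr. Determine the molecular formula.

Walk through each heavy atom and fill implicit hydrogens from standard valence (C 4, N 3, O 2, S 2, halogen 1):
  atom 1: O, bond orders sum to 2 (valence 2) → 0 H
  atom 2: C, bond orders sum to 3 (valence 4) → 1 H
  atom 3: C, bond orders sum to 4 (valence 4) → 0 H
  atom 4: C, bond orders sum to 4 (valence 4) → 0 H
  atom 5: C, bond orders sum to 3 (valence 4) → 1 H
  atom 6: C, bond orders sum to 4 (valence 4) → 0 H
  atom 7: O, bond orders sum to 2 (valence 2) → 0 H
  atom 8: O, bond orders sum to 1 (valence 2) → 1 H
  atom 9: C, bond orders sum to 4 (valence 4) → 0 H
  atom 10: O, bond orders sum to 2 (valence 2) → 0 H
  atom 11: C, bond orders sum to 3 (valence 4) → 1 H
  atom 12: O, bond orders sum to 1 (valence 2) → 1 H
  atom 13: C, bond orders sum to 2 (valence 4) → 2 H
  atom 14: Br (halogen, monovalent) → 0 H
Totals → C:8, H:7, Br:1, O:5.

C8H7BrO5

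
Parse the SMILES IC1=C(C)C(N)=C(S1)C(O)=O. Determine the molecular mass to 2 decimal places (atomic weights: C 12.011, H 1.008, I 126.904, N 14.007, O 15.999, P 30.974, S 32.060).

First, the molecular formula is C6H6INO2S (counting implicit H from valence).
  C: 6 × 12.011 = 72.066
  H: 6 × 1.008 = 6.048
  I: 1 × 126.904 = 126.904
  N: 1 × 14.007 = 14.007
  O: 2 × 15.999 = 31.998
  S: 1 × 32.060 = 32.060
Sum: 6×12.011 + 6×1.008 + 1×126.904 + 1×14.007 + 2×15.999 + 1×32.060 = 283.083 → 283.08 g/mol.

283.08 g/mol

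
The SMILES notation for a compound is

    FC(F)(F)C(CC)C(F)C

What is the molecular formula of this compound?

Walk through each heavy atom and fill implicit hydrogens from standard valence (C 4, N 3, O 2, S 2, halogen 1):
  atom 1: F (halogen, monovalent) → 0 H
  atom 2: C, bond orders sum to 4 (valence 4) → 0 H
  atom 3: F (halogen, monovalent) → 0 H
  atom 4: F (halogen, monovalent) → 0 H
  atom 5: C, bond orders sum to 3 (valence 4) → 1 H
  atom 6: C, bond orders sum to 2 (valence 4) → 2 H
  atom 7: C, bond orders sum to 1 (valence 4) → 3 H
  atom 8: C, bond orders sum to 3 (valence 4) → 1 H
  atom 9: F (halogen, monovalent) → 0 H
  atom 10: C, bond orders sum to 1 (valence 4) → 3 H
Totals → C:6, H:10, F:4.
In Hill order: C6H10F4.

C6H10F4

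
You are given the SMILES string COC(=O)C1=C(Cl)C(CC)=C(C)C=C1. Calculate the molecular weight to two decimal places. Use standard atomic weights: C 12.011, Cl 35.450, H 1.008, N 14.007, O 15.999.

First, the molecular formula is C11H13ClO2 (counting implicit H from valence).
  C: 11 × 12.011 = 132.121
  Cl: 1 × 35.450 = 35.450
  H: 13 × 1.008 = 13.104
  O: 2 × 15.999 = 31.998
Sum: 11×12.011 + 1×35.450 + 13×1.008 + 2×15.999 = 212.673 → 212.67 g/mol.

212.67 g/mol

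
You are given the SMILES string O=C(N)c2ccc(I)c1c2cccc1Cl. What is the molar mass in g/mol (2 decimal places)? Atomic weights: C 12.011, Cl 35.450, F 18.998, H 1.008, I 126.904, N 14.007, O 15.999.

331.54 g/mol

First, the molecular formula is C11H7ClINO (counting implicit H from valence).
  C: 11 × 12.011 = 132.121
  Cl: 1 × 35.450 = 35.450
  H: 7 × 1.008 = 7.056
  I: 1 × 126.904 = 126.904
  N: 1 × 14.007 = 14.007
  O: 1 × 15.999 = 15.999
Sum: 11×12.011 + 1×35.450 + 7×1.008 + 1×126.904 + 1×14.007 + 1×15.999 = 331.537 → 331.54 g/mol.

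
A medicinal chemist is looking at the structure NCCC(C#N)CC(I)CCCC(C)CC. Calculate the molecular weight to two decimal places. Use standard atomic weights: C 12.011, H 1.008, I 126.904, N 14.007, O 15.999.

First, the molecular formula is C13H25IN2 (counting implicit H from valence).
  C: 13 × 12.011 = 156.143
  H: 25 × 1.008 = 25.200
  I: 1 × 126.904 = 126.904
  N: 2 × 14.007 = 28.014
Sum: 13×12.011 + 25×1.008 + 1×126.904 + 2×14.007 = 336.261 → 336.26 g/mol.

336.26 g/mol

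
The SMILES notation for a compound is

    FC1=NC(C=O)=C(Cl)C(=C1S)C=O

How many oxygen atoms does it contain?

2

Scan the SMILES for O atoms (remember two-letter symbols like Cl and Br are single atoms).
Oxygen count: 2.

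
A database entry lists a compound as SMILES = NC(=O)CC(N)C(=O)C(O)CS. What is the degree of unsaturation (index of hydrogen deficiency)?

Molecular formula: C6H12N2O3S.
DoU = (2C + 2 + N − H − X) / 2, where X is the halogen count and O/S are ignored.
    = (2·6 + 2 + 2 − 12 − 0) / 2 = 4 / 2 = 2.

2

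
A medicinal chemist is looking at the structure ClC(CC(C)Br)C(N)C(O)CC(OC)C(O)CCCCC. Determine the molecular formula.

Walk through each heavy atom and fill implicit hydrogens from standard valence (C 4, N 3, O 2, S 2, halogen 1):
  atom 1: Cl (halogen, monovalent) → 0 H
  atom 2: C, bond orders sum to 3 (valence 4) → 1 H
  atom 3: C, bond orders sum to 2 (valence 4) → 2 H
  atom 4: C, bond orders sum to 3 (valence 4) → 1 H
  atom 5: C, bond orders sum to 1 (valence 4) → 3 H
  atom 6: Br (halogen, monovalent) → 0 H
  atom 7: C, bond orders sum to 3 (valence 4) → 1 H
  atom 8: N, bond orders sum to 1 (valence 3) → 2 H
  atom 9: C, bond orders sum to 3 (valence 4) → 1 H
  atom 10: O, bond orders sum to 1 (valence 2) → 1 H
  atom 11: C, bond orders sum to 2 (valence 4) → 2 H
  atom 12: C, bond orders sum to 3 (valence 4) → 1 H
  atom 13: O, bond orders sum to 2 (valence 2) → 0 H
  atom 14: C, bond orders sum to 1 (valence 4) → 3 H
  atom 15: C, bond orders sum to 3 (valence 4) → 1 H
  atom 16: O, bond orders sum to 1 (valence 2) → 1 H
  atom 17: C, bond orders sum to 2 (valence 4) → 2 H
  atom 18: C, bond orders sum to 2 (valence 4) → 2 H
  atom 19: C, bond orders sum to 2 (valence 4) → 2 H
  atom 20: C, bond orders sum to 2 (valence 4) → 2 H
  atom 21: C, bond orders sum to 1 (valence 4) → 3 H
Totals → C:15, H:31, Br:1, Cl:1, N:1, O:3.
In Hill order: C15H31BrClNO3.

C15H31BrClNO3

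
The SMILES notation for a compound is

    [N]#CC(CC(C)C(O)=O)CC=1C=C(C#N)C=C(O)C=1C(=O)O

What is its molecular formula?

Walk through each heavy atom and fill implicit hydrogens from standard valence (C 4, N 3, O 2, S 2, halogen 1):
  atom 1: N with explicit H count 0
  atom 2: C, bond orders sum to 4 (valence 4) → 0 H
  atom 3: C, bond orders sum to 3 (valence 4) → 1 H
  atom 4: C, bond orders sum to 2 (valence 4) → 2 H
  atom 5: C, bond orders sum to 3 (valence 4) → 1 H
  atom 6: C, bond orders sum to 1 (valence 4) → 3 H
  atom 7: C, bond orders sum to 4 (valence 4) → 0 H
  atom 8: O, bond orders sum to 1 (valence 2) → 1 H
  atom 9: O, bond orders sum to 2 (valence 2) → 0 H
  atom 10: C, bond orders sum to 2 (valence 4) → 2 H
  atom 11: C, bond orders sum to 4 (valence 4) → 0 H
  atom 12: C, bond orders sum to 3 (valence 4) → 1 H
  atom 13: C, bond orders sum to 4 (valence 4) → 0 H
  atom 14: C, bond orders sum to 4 (valence 4) → 0 H
  atom 15: N, bond orders sum to 3 (valence 3) → 0 H
  atom 16: C, bond orders sum to 3 (valence 4) → 1 H
  atom 17: C, bond orders sum to 4 (valence 4) → 0 H
  atom 18: O, bond orders sum to 1 (valence 2) → 1 H
  atom 19: C, bond orders sum to 4 (valence 4) → 0 H
  atom 20: C, bond orders sum to 4 (valence 4) → 0 H
  atom 21: O, bond orders sum to 2 (valence 2) → 0 H
  atom 22: O, bond orders sum to 1 (valence 2) → 1 H
Totals → C:15, H:14, N:2, O:5.
In Hill order: C15H14N2O5.

C15H14N2O5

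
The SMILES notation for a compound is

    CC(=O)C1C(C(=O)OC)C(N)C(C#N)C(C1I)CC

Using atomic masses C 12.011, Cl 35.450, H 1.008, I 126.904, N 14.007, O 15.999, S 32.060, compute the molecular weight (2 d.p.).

First, the molecular formula is C13H19IN2O3 (counting implicit H from valence).
  C: 13 × 12.011 = 156.143
  H: 19 × 1.008 = 19.152
  I: 1 × 126.904 = 126.904
  N: 2 × 14.007 = 28.014
  O: 3 × 15.999 = 47.997
Sum: 13×12.011 + 19×1.008 + 1×126.904 + 2×14.007 + 3×15.999 = 378.210 → 378.21 g/mol.

378.21 g/mol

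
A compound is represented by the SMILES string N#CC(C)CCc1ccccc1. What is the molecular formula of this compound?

C11H13N

Walk through each heavy atom and fill implicit hydrogens from standard valence (C 4, N 3, O 2, S 2, halogen 1); for lowercase aromatic atoms, an aromatic c carries 1 H when it has two neighbours and 0 H with three, and aromatic n carries 0 H:
  atom 1: N, bond orders sum to 3 (valence 3) → 0 H
  atom 2: C, bond orders sum to 4 (valence 4) → 0 H
  atom 3: C, bond orders sum to 3 (valence 4) → 1 H
  atom 4: C, bond orders sum to 1 (valence 4) → 3 H
  atom 5: C, bond orders sum to 2 (valence 4) → 2 H
  atom 6: C, bond orders sum to 2 (valence 4) → 2 H
  atom 7: aromatic c, 3 neighbours → 0 H
  atom 8: aromatic c, 2 neighbours → 1 H
  atom 9: aromatic c, 2 neighbours → 1 H
  atom 10: aromatic c, 2 neighbours → 1 H
  atom 11: aromatic c, 2 neighbours → 1 H
  atom 12: aromatic c, 2 neighbours → 1 H
Totals → C:11, H:13, N:1.
In Hill order: C11H13N.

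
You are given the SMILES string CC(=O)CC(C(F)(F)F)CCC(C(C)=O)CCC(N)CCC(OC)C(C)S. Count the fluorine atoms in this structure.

Scan the SMILES for F atoms (remember two-letter symbols like Cl and Br are single atoms).
Fluorine count: 3.

3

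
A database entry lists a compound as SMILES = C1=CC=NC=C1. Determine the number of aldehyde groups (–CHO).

Scan the SMILES for the aldehyde motif — none present.

0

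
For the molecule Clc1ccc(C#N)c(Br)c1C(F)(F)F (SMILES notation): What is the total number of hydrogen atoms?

Walk through each heavy atom and fill implicit hydrogens from standard valence (C 4, N 3, O 2, S 2, halogen 1); for lowercase aromatic atoms, an aromatic c carries 1 H when it has two neighbours and 0 H with three, and aromatic n carries 0 H:
  atom 1: Cl (halogen, monovalent) → 0 H
  atom 2: aromatic c, 3 neighbours → 0 H
  atom 3: aromatic c, 2 neighbours → 1 H
  atom 4: aromatic c, 2 neighbours → 1 H
  atom 5: aromatic c, 3 neighbours → 0 H
  atom 6: C, bond orders sum to 4 (valence 4) → 0 H
  atom 7: N, bond orders sum to 3 (valence 3) → 0 H
  atom 8: aromatic c, 3 neighbours → 0 H
  atom 9: Br (halogen, monovalent) → 0 H
  atom 10: aromatic c, 3 neighbours → 0 H
  atom 11: C, bond orders sum to 4 (valence 4) → 0 H
  atom 12: F (halogen, monovalent) → 0 H
  atom 13: F (halogen, monovalent) → 0 H
  atom 14: F (halogen, monovalent) → 0 H
Total hydrogens: 2.

2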